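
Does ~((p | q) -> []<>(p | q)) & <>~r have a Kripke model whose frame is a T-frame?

Yes, satisfiable

1. ~((p | q) -> []<>(p | q)) & <>~r, u
2. ~((p | q) -> []<>(p | q)), u   [&-rule on 1]
3. <>~r, u   [&-rule on 1]
4. p | q, u   [~->-rule on 2]
5. ~[]<>(p | q), u   [~->-rule on 2]
6. q, u   [|-rule on 4 (branches; this branch)]
7. ~r, v   [<>-rule on 3: fresh world v, uRv]
8. ~<>(p | q), w   [~[]-rule on 5: fresh world w, uRw]
9. ~(p | q), w   [~<>-rule on 8 via wRw]
10. ~p, w   [~|-rule on 9]
11. ~q, w   [~|-rule on 9]
Accessibility: uRu, uRv, uRw, vRv, wRw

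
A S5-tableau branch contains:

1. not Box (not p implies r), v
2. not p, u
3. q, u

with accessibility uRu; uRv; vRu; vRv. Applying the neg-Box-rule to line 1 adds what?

a fresh world w with vRw, and not (not p implies r) at w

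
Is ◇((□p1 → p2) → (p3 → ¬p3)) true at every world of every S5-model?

Invalid (countermodel exists)

Tableau for the negation ¬◇((□p1 → p2) → (p3 → ¬p3)):
1. ¬◇((□p1 → p2) → (p3 → ¬p3)), w0
2. ¬((□p1 → p2) → (p3 → ¬p3)), w0
3. □p1 → p2, w0
4. ¬(p3 → ¬p3), w0
5. p3, w0
6. p2, w0
Accessibility: w0Rw0
The negation has an open branch (countermodel exists).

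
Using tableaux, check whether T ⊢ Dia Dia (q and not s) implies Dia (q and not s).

Invalid (countermodel exists)

Tableau for the negation not (Dia Dia (q and not s) implies Dia (q and not s)):
1. not (Dia Dia (q and not s) implies Dia (q and not s)), w0
2. Dia Dia (q and not s), w0   [neg-implies-rule on 1]
3. not Dia (q and not s), w0   [neg-implies-rule on 1]
4. not (q and not s), w0   [neg-Dia-rule on 3 via w0Rw0]
5. s, w0   [neg-and-rule on 4 (branches; this branch)]
6. Dia (q and not s), w1   [Dia-rule on 2: fresh world w1, w0Rw1]
7. not (q and not s), w1   [neg-Dia-rule on 3 via w0Rw1]
8. s, w1   [neg-and-rule on 7 (branches; this branch)]
9. q and not s, w2   [Dia-rule on 6: fresh world w2, w1Rw2]
10. q, w2   [and-rule on 9]
11. not s, w2   [and-rule on 9]
Accessibility: w0Rw0, w0Rw1, w1Rw1, w1Rw2, w2Rw2
The negation has an open branch (countermodel exists).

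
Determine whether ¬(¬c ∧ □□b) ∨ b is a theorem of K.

Not valid

Tableau for the negation ¬(¬(¬c ∧ □□b) ∨ b):
1. ¬(¬(¬c ∧ □□b) ∨ b), w0
2. ¬c ∧ □□b, w0
3. ¬b, w0
4. ¬c, w0
5. □□b, w0
The negation has an open branch (countermodel exists).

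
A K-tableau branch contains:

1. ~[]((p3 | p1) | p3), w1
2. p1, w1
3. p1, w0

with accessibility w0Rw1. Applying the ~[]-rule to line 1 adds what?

a fresh world w2 with w1Rw2, and ~((p3 | p1) | p3) at w2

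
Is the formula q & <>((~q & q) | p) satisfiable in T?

Satisfiable (open branch found)

1. q & <>((~q & q) | p), u
2. q, u
3. <>((~q & q) | p), u
4. (~q & q) | p, v
5. p, v
Accessibility: uRu, uRv, vRv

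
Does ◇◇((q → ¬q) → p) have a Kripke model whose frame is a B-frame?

Satisfiable (open branch found)

1. ◇◇((q → ¬q) → p), u
2. ◇((q → ¬q) → p), v
3. (q → ¬q) → p, w
4. p, w
Accessibility: uRu, uRv, vRu, vRv, vRw, wRv, wRw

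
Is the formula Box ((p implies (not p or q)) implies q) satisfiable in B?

1. Box ((p implies (not p or q)) implies q), 0
2. (p implies (not p or q)) implies q, 0   [Box-rule on 1 via 0R0]
3. q, 0   [implies-rule on 2 (branches; this branch)]
Accessibility: 0R0

Satisfiable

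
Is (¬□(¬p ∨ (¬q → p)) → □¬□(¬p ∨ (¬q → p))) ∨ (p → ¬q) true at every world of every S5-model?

Tableau for the negation ¬((¬□(¬p ∨ (¬q → p)) → □¬□(¬p ∨ (¬q → p))) ∨ (p → ¬q)):
1. ¬((¬□(¬p ∨ (¬q → p)) → □¬□(¬p ∨ (¬q → p))) ∨ (p → ¬q)), w0
2. ¬(¬□(¬p ∨ (¬q → p)) → □¬□(¬p ∨ (¬q → p))), w0   [¬∨-rule on 1]
3. ¬(p → ¬q), w0   [¬∨-rule on 1]
4. ¬□(¬p ∨ (¬q → p)), w0   [¬→-rule on 2]
5. ¬□¬□(¬p ∨ (¬q → p)), w0   [¬→-rule on 2]
6. p, w0   [¬→-rule on 3]
7. q, w0   [¬→-rule on 3]
8. ¬(¬p ∨ (¬q → p)), w1   [¬□-rule on 4: fresh world w1, w0Rw1]
9. p, w1   [¬∨-rule on 8]
10. ¬(¬q → p), w1   [¬∨-rule on 8]
11. ¬q, w1   [¬→-rule on 10]
12. ¬p, w1   [¬→-rule on 10]
Accessibility: w0Rw0, w0Rw1, w1Rw0, w1Rw1
Branch closes: p and ¬p both at w1.
Every branch of the negation's tableau closes; the branch above is one of them.

Valid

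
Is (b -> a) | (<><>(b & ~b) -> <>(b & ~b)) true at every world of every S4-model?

Tableau for the negation ~((b -> a) | (<><>(b & ~b) -> <>(b & ~b))):
1. ~((b -> a) | (<><>(b & ~b) -> <>(b & ~b))), w0
2. ~(b -> a), w0   [~|-rule on 1]
3. ~(<><>(b & ~b) -> <>(b & ~b)), w0   [~|-rule on 1]
4. b, w0   [~->-rule on 2]
5. ~a, w0   [~->-rule on 2]
6. <><>(b & ~b), w0   [~->-rule on 3]
7. ~<>(b & ~b), w0   [~->-rule on 3]
8. ~(b & ~b), w0   [~<>-rule on 7 via w0Rw0]
9. <>(b & ~b), w1   [<>-rule on 6: fresh world w1, w0Rw1]
10. ~(b & ~b), w1   [~<>-rule on 7 via w0Rw1]
11. b, w1   [~&-rule on 10 (branches; this branch)]
12. b & ~b, w2   [<>-rule on 9: fresh world w2, w1Rw2]
13. b, w2   [&-rule on 12]
14. ~b, w2   [&-rule on 12]
Accessibility: w0Rw0, w0Rw1, w0Rw2, w1Rw1, w1Rw2, w2Rw2
Branch closes: b and ~b both at w2.
All branches of the negation close; one closing branch shown above.

Valid in S4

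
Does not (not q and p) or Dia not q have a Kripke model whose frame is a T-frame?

1. not (not q and p) or Dia not q, u
2. Dia not q, u   [or-rule on 1 (branches; this branch)]
3. not q, v   [Dia-rule on 2: fresh world v, uRv]
Accessibility: uRu, uRv, vRv

Yes, satisfiable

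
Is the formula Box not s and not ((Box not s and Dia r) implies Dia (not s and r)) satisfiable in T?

1. Box not s and not ((Box not s and Dia r) implies Dia (not s and r)), w0
2. Box not s, w0
3. not ((Box not s and Dia r) implies Dia (not s and r)), w0
4. Box not s and Dia r, w0
5. not Dia (not s and r), w0
6. Dia r, w0
7. not s, w0
8. not (not s and r), w0
9. not r, w0
10. r, w1
11. not s, w1
12. not (not s and r), w1
13. not r, w1
Accessibility: w0Rw0, w0Rw1, w1Rw1
Branch closes: r and not r both at w1.
Every branch closes; the branch above is one of them.

Unsatisfiable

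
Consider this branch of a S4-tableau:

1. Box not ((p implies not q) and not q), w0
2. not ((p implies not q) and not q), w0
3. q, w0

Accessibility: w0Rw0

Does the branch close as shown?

There is no literal clash: for every atom and world, at most one sign appears.

Not closed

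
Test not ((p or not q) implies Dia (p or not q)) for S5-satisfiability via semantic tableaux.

Unsatisfiable

1. not ((p or not q) implies Dia (p or not q)), w0
2. p or not q, w0   [neg-implies-rule on 1]
3. not Dia (p or not q), w0   [neg-implies-rule on 1]
4. not (p or not q), w0   [neg-Dia-rule on 3 via w0Rw0]
5. not p, w0   [neg-or-rule on 4]
6. q, w0   [neg-or-rule on 4]
7. not q, w0   [or-rule on 2 (branches; this branch)]
Accessibility: w0Rw0
Branch closes: q and not q both at w0.
Every branch closes; the branch above is one of them.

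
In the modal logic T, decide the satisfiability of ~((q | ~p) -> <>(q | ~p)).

No, unsatisfiable

1. ~((q | ~p) -> <>(q | ~p)), w0
2. q | ~p, w0
3. ~<>(q | ~p), w0
4. ~(q | ~p), w0
5. ~q, w0
6. p, w0
7. ~p, w0
Accessibility: w0Rw0
Branch closes: p and ~p both at w0.
All branches of the tableau close; one closing branch shown above.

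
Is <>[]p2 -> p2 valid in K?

Not valid

Tableau for the negation ~(<>[]p2 -> p2):
1. ~(<>[]p2 -> p2), u
2. <>[]p2, u
3. ~p2, u
4. []p2, v
Accessibility: uRv
The negation has an open branch (countermodel exists).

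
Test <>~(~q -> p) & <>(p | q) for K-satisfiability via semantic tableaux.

Satisfiable

1. <>~(~q -> p) & <>(p | q), w0
2. <>~(~q -> p), w0
3. <>(p | q), w0
4. ~(~q -> p), w1
5. ~q, w1
6. ~p, w1
7. p | q, w2
8. q, w2
Accessibility: w0Rw1, w0Rw2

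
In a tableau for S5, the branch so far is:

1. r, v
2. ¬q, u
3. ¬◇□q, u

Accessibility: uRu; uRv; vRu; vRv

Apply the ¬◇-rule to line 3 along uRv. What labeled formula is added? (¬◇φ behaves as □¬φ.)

¬□q, v

¬◇φ behaves as □¬φ: propagate the negated body to each accessible world.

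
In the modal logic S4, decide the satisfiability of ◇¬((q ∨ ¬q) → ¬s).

1. ◇¬((q ∨ ¬q) → ¬s), u
2. ¬((q ∨ ¬q) → ¬s), v
3. q ∨ ¬q, v
4. s, v
5. ¬q, v
Accessibility: uRu, uRv, vRv

Satisfiable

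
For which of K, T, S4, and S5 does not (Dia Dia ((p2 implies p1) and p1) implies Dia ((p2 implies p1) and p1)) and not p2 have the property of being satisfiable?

K, T

T-tableau for the formula:
1. not (Dia Dia ((p2 implies p1) and p1) implies Dia ((p2 implies p1) and p1)) and not p2, u
2. not (Dia Dia ((p2 implies p1) and p1) implies Dia ((p2 implies p1) and p1)), u   [and-rule on 1]
3. not p2, u   [and-rule on 1]
4. Dia Dia ((p2 implies p1) and p1), u   [neg-implies-rule on 2]
5. not Dia ((p2 implies p1) and p1), u   [neg-implies-rule on 2]
6. not ((p2 implies p1) and p1), u   [neg-Dia-rule on 5 via uRu]
7. not p1, u   [neg-and-rule on 6 (branches; this branch)]
8. Dia ((p2 implies p1) and p1), v   [Dia-rule on 4: fresh world v, uRv]
9. not ((p2 implies p1) and p1), v   [neg-Dia-rule on 5 via uRv]
10. not p1, v   [neg-and-rule on 9 (branches; this branch)]
11. (p2 implies p1) and p1, w   [Dia-rule on 8: fresh world w, vRw]
12. p2 implies p1, w   [and-rule on 11]
13. p1, w   [and-rule on 11]
Accessibility: uRu, uRv, vRv, vRw, wRw
Complete open branch: satisfiable in T, hence also in K (this T-model is also a K-model).
S4-tableau for the formula:
1. not (Dia Dia ((p2 implies p1) and p1) implies Dia ((p2 implies p1) and p1)) and not p2, u
2. not (Dia Dia ((p2 implies p1) and p1) implies Dia ((p2 implies p1) and p1)), u   [and-rule on 1]
3. not p2, u   [and-rule on 1]
4. Dia Dia ((p2 implies p1) and p1), u   [neg-implies-rule on 2]
5. not Dia ((p2 implies p1) and p1), u   [neg-implies-rule on 2]
6. not ((p2 implies p1) and p1), u   [neg-Dia-rule on 5 via uRu]
7. not p1, u   [neg-and-rule on 6 (branches; this branch)]
8. Dia ((p2 implies p1) and p1), v   [Dia-rule on 4: fresh world v, uRv]
9. not ((p2 implies p1) and p1), v   [neg-Dia-rule on 5 via uRv]
10. not (p2 implies p1), v   [neg-and-rule on 9 (branches; this branch)]
11. p2, v   [neg-implies-rule on 10]
12. not p1, v   [neg-implies-rule on 10]
13. (p2 implies p1) and p1, w   [Dia-rule on 8: fresh world w, vRw]
14. p2 implies p1, w   [and-rule on 13]
15. p1, w   [and-rule on 13]
16. not ((p2 implies p1) and p1), w   [neg-Dia-rule on 5 via uRw]
17. not (p2 implies p1), w   [neg-and-rule on 16 (branches; this branch)]
18. p2, w   [neg-implies-rule on 17]
19. not p1, w   [neg-implies-rule on 17]
Accessibility: uRu, uRv, uRw, vRv, vRw, wRw
Branch closes: p1 and not p1 both at w.
Every branch closes (one shown): unsatisfiable in S4, hence also in S5 (every S5-frame is an S4-frame).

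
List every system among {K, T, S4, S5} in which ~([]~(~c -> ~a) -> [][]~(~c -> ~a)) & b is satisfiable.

T-tableau for the formula:
1. ~([]~(~c -> ~a) -> [][]~(~c -> ~a)) & b, 0
2. ~([]~(~c -> ~a) -> [][]~(~c -> ~a)), 0
3. b, 0
4. []~(~c -> ~a), 0
5. ~[][]~(~c -> ~a), 0
6. ~(~c -> ~a), 0
7. ~c, 0
8. a, 0
9. ~[]~(~c -> ~a), 1
10. ~(~c -> ~a), 1
11. ~c, 1
12. a, 1
13. ~c -> ~a, 2
14. ~a, 2
Accessibility: 0R0, 0R1, 1R1, 1R2, 2R2
Complete open branch: satisfiable in T, hence also in K (this T-model is also a K-model).
S4-tableau for the formula:
1. ~([]~(~c -> ~a) -> [][]~(~c -> ~a)) & b, 0
2. ~([]~(~c -> ~a) -> [][]~(~c -> ~a)), 0
3. b, 0
4. []~(~c -> ~a), 0
5. ~[][]~(~c -> ~a), 0
6. ~(~c -> ~a), 0
7. ~c, 0
8. a, 0
9. ~[]~(~c -> ~a), 1
10. ~(~c -> ~a), 1
11. ~c, 1
12. a, 1
13. ~c -> ~a, 2
14. ~(~c -> ~a), 2
15. ~c, 2
16. a, 2
17. ~a, 2
Accessibility: 0R0, 0R1, 0R2, 1R1, 1R2, 2R2
Branch closes: a and ~a both at 2.
Every branch closes (one shown): unsatisfiable in S4, hence also in S5 (every S5-frame is an S4-frame).

K, T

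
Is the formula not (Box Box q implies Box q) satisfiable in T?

1. not (Box Box q implies Box q), 0
2. Box Box q, 0
3. not Box q, 0
4. Box q, 0
5. q, 0
6. not q, 1
7. Box q, 1
8. q, 1
Accessibility: 0R0, 0R1, 1R1
Branch closes: q and not q both at 1.
Every branch closes; the branch above is one of them.

No, unsatisfiable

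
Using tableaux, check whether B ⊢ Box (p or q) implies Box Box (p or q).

No, not valid

Tableau for the negation not (Box (p or q) implies Box Box (p or q)):
1. not (Box (p or q) implies Box Box (p or q)), w0
2. Box (p or q), w0
3. not Box Box (p or q), w0
4. p or q, w0
5. q, w0
6. not Box (p or q), w1
7. p or q, w1
8. q, w1
9. not (p or q), w2
10. not p, w2
11. not q, w2
Accessibility: w0Rw0, w0Rw1, w1Rw0, w1Rw1, w1Rw2, w2Rw1, w2Rw2
The negation has an open branch (countermodel exists).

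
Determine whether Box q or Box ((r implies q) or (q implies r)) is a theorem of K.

Valid in K

Tableau for the negation not (Box q or Box ((r implies q) or (q implies r))):
1. not (Box q or Box ((r implies q) or (q implies r))), w0
2. not Box q, w0
3. not Box ((r implies q) or (q implies r)), w0
4. not q, w1
5. not ((r implies q) or (q implies r)), w2
6. not (r implies q), w2
7. not (q implies r), w2
8. r, w2
9. not q, w2
10. q, w2
11. not r, w2
Accessibility: w0Rw1, w0Rw2
Branch closes: q and not q both at w2.
Every branch of the negation's tableau closes; the branch above is one of them.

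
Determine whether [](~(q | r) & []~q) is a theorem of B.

No, not valid

Tableau for the negation ~[](~(q | r) & []~q):
1. ~[](~(q | r) & []~q), w0
2. ~(~(q | r) & []~q), w1
3. ~[]~q, w1
4. q, w2
Accessibility: w0Rw0, w0Rw1, w1Rw0, w1Rw1, w1Rw2, w2Rw1, w2Rw2
The negation has an open branch (countermodel exists).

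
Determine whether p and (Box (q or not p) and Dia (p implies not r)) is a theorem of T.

Not valid

Tableau for the negation not (p and (Box (q or not p) and Dia (p implies not r))):
1. not (p and (Box (q or not p) and Dia (p implies not r))), w0
2. not (Box (q or not p) and Dia (p implies not r)), w0
3. not Dia (p implies not r), w0
4. not (p implies not r), w0
5. p, w0
6. r, w0
Accessibility: w0Rw0
The negation has an open branch (countermodel exists).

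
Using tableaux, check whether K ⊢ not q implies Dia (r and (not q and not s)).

Tableau for the negation not (not q implies Dia (r and (not q and not s))):
1. not (not q implies Dia (r and (not q and not s))), w0
2. not q, w0
3. not Dia (r and (not q and not s)), w0
The negation has an open branch (countermodel exists).

Invalid (countermodel exists)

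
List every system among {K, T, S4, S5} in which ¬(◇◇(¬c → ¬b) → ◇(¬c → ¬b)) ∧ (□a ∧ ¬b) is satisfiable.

T-tableau for the formula:
1. ¬(◇◇(¬c → ¬b) → ◇(¬c → ¬b)) ∧ (□a ∧ ¬b), w0
2. ¬(◇◇(¬c → ¬b) → ◇(¬c → ¬b)), w0   [∧-rule on 1]
3. □a ∧ ¬b, w0   [∧-rule on 1]
4. ◇◇(¬c → ¬b), w0   [¬→-rule on 2]
5. ¬◇(¬c → ¬b), w0   [¬→-rule on 2]
6. □a, w0   [∧-rule on 3]
7. ¬b, w0   [∧-rule on 3]
8. ¬(¬c → ¬b), w0   [¬◇-rule on 5 via w0Rw0]
9. ¬c, w0   [¬→-rule on 8]
10. b, w0   [¬→-rule on 8]
Accessibility: w0Rw0
Branch closes: b and ¬b both at w0.
Every branch closes (one shown): unsatisfiable in T, hence also in S4, S5 (every S4/S5-frame is a T-frame).
K-tableau for the formula:
1. ¬(◇◇(¬c → ¬b) → ◇(¬c → ¬b)) ∧ (□a ∧ ¬b), w0
2. ¬(◇◇(¬c → ¬b) → ◇(¬c → ¬b)), w0   [∧-rule on 1]
3. □a ∧ ¬b, w0   [∧-rule on 1]
4. ◇◇(¬c → ¬b), w0   [¬→-rule on 2]
5. ¬◇(¬c → ¬b), w0   [¬→-rule on 2]
6. □a, w0   [∧-rule on 3]
7. ¬b, w0   [∧-rule on 3]
8. ◇(¬c → ¬b), w1   [◇-rule on 4: fresh world w1, w0Rw1]
9. ¬(¬c → ¬b), w1   [¬◇-rule on 5 via w0Rw1]
10. ¬c, w1   [¬→-rule on 9]
11. b, w1   [¬→-rule on 9]
12. a, w1   [□-rule on 6 via w0Rw1]
13. ¬c → ¬b, w2   [◇-rule on 8: fresh world w2, w1Rw2]
14. ¬b, w2   [→-rule on 13 (branches; this branch)]
Accessibility: w0Rw1, w1Rw2
Complete open branch: satisfiable in K.

K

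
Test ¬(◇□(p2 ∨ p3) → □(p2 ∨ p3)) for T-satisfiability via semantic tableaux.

1. ¬(◇□(p2 ∨ p3) → □(p2 ∨ p3)), u
2. ◇□(p2 ∨ p3), u   [¬→-rule on 1]
3. ¬□(p2 ∨ p3), u   [¬→-rule on 1]
4. □(p2 ∨ p3), v   [◇-rule on 2: fresh world v, uRv]
5. p2 ∨ p3, v   [□-rule on 4 via vRv]
6. p3, v   [∨-rule on 5 (branches; this branch)]
7. ¬(p2 ∨ p3), w   [¬□-rule on 3: fresh world w, uRw]
8. ¬p2, w   [¬∨-rule on 7]
9. ¬p3, w   [¬∨-rule on 7]
Accessibility: uRu, uRv, uRw, vRv, wRw

Yes, satisfiable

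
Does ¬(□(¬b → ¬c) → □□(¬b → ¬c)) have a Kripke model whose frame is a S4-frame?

No, unsatisfiable

1. ¬(□(¬b → ¬c) → □□(¬b → ¬c)), u
2. □(¬b → ¬c), u
3. ¬□□(¬b → ¬c), u
4. ¬b → ¬c, u
5. ¬c, u
6. ¬□(¬b → ¬c), v
7. ¬b → ¬c, v
8. ¬c, v
9. ¬(¬b → ¬c), w
10. ¬b, w
11. c, w
12. ¬b → ¬c, w
13. ¬c, w
Accessibility: uRu, uRv, uRw, vRv, vRw, wRw
Branch closes: c and ¬c both at w.
Every branch closes; the branch above is one of them.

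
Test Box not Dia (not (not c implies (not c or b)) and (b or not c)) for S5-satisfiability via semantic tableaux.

1. Box not Dia (not (not c implies (not c or b)) and (b or not c)), u
2. not Dia (not (not c implies (not c or b)) and (b or not c)), u
3. not (not (not c implies (not c or b)) and (b or not c)), u
4. not (b or not c), u
5. not b, u
6. c, u
Accessibility: uRu

Satisfiable (open branch found)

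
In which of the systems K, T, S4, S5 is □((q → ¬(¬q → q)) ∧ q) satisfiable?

K-tableau for the formula:
1. □((q → ¬(¬q → q)) ∧ q), w0
Complete open branch: satisfiable in K.
T-tableau for the formula:
1. □((q → ¬(¬q → q)) ∧ q), w0
2. (q → ¬(¬q → q)) ∧ q, w0
3. q → ¬(¬q → q), w0
4. q, w0
5. ¬(¬q → q), w0
6. ¬q, w0
Accessibility: w0Rw0
Branch closes: q and ¬q both at w0.
Every branch closes (one shown): unsatisfiable in T, hence also in S4, S5 (every S4/S5-frame is a T-frame).

K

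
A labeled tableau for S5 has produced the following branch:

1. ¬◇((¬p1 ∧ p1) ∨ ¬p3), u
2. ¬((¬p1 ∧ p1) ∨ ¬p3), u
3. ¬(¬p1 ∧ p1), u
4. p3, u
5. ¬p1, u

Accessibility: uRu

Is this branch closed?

There is no literal clash: for every atom and world, at most one sign appears.

Not closed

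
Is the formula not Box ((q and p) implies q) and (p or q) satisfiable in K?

1. not Box ((q and p) implies q) and (p or q), 0
2. not Box ((q and p) implies q), 0
3. p or q, 0
4. q, 0
5. not ((q and p) implies q), 1
6. q and p, 1
7. not q, 1
8. q, 1
9. p, 1
Accessibility: 0R1
Branch closes: q and not q both at 1.
All branches of the tableau close; one closing branch shown above.

Unsatisfiable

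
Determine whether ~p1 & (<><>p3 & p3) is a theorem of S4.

Tableau for the negation ~(~p1 & (<><>p3 & p3)):
1. ~(~p1 & (<><>p3 & p3)), u
2. ~(<><>p3 & p3), u
3. ~p3, u
Accessibility: uRu
The negation has an open branch (countermodel exists).

Not valid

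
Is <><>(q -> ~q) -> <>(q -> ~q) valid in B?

Invalid (countermodel exists)

Tableau for the negation ~(<><>(q -> ~q) -> <>(q -> ~q)):
1. ~(<><>(q -> ~q) -> <>(q -> ~q)), u
2. <><>(q -> ~q), u
3. ~<>(q -> ~q), u
4. ~(q -> ~q), u
5. q, u
6. <>(q -> ~q), v
7. ~(q -> ~q), v
8. q, v
9. q -> ~q, w
10. ~q, w
Accessibility: uRu, uRv, vRu, vRv, vRw, wRv, wRw
The negation has an open branch (countermodel exists).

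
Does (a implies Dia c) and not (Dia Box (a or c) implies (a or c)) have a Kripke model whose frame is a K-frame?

1. (a implies Dia c) and not (Dia Box (a or c) implies (a or c)), 0
2. a implies Dia c, 0   [and-rule on 1]
3. not (Dia Box (a or c) implies (a or c)), 0   [and-rule on 1]
4. Dia Box (a or c), 0   [neg-implies-rule on 3]
5. not (a or c), 0   [neg-implies-rule on 3]
6. not a, 0   [neg-or-rule on 5]
7. not c, 0   [neg-or-rule on 5]
8. Dia c, 0   [implies-rule on 2 (branches; this branch)]
9. Box (a or c), 1   [Dia-rule on 4: fresh world 1, 0R1]
10. c, 2   [Dia-rule on 8: fresh world 2, 0R2]
Accessibility: 0R1, 0R2

Satisfiable (open branch found)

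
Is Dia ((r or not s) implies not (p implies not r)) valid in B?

Tableau for the negation not Dia ((r or not s) implies not (p implies not r)):
1. not Dia ((r or not s) implies not (p implies not r)), 0
2. not ((r or not s) implies not (p implies not r)), 0   [neg-Dia-rule on 1 via 0R0]
3. r or not s, 0   [neg-implies-rule on 2]
4. p implies not r, 0   [neg-implies-rule on 2]
5. not s, 0   [or-rule on 3 (branches; this branch)]
6. not r, 0   [implies-rule on 4 (branches; this branch)]
Accessibility: 0R0
The negation has an open branch (countermodel exists).

No, not valid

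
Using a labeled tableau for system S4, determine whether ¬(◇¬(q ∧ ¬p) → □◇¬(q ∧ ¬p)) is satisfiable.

1. ¬(◇¬(q ∧ ¬p) → □◇¬(q ∧ ¬p)), u
2. ◇¬(q ∧ ¬p), u
3. ¬□◇¬(q ∧ ¬p), u
4. ¬(q ∧ ¬p), v
5. p, v
6. ¬◇¬(q ∧ ¬p), w
7. q ∧ ¬p, w
8. q, w
9. ¬p, w
Accessibility: uRu, uRv, uRw, vRv, wRw

Satisfiable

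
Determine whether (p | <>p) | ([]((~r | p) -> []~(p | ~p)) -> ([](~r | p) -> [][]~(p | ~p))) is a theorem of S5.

Tableau for the negation ~((p | <>p) | ([]((~r | p) -> []~(p | ~p)) -> ([](~r | p) -> [][]~(p | ~p)))):
1. ~((p | <>p) | ([]((~r | p) -> []~(p | ~p)) -> ([](~r | p) -> [][]~(p | ~p)))), w0
2. ~(p | <>p), w0   [~|-rule on 1]
3. ~([]((~r | p) -> []~(p | ~p)) -> ([](~r | p) -> [][]~(p | ~p))), w0   [~|-rule on 1]
4. ~p, w0   [~|-rule on 2]
5. ~<>p, w0   [~|-rule on 2]
6. []((~r | p) -> []~(p | ~p)), w0   [~->-rule on 3]
7. ~([](~r | p) -> [][]~(p | ~p)), w0   [~->-rule on 3]
8. [](~r | p), w0   [~->-rule on 7]
9. ~[][]~(p | ~p), w0   [~->-rule on 7]
10. (~r | p) -> []~(p | ~p), w0   [[]-rule on 6 via w0Rw0]
11. ~r | p, w0   [[]-rule on 8 via w0Rw0]
12. []~(p | ~p), w0   [->-rule on 10 (branches; this branch)]
13. ~(p | ~p), w0   [[]-rule on 12 via w0Rw0]
14. p, w0   [~|-rule on 13]
Accessibility: w0Rw0
Branch closes: p and ~p both at w0.
All branches of the negation close; one closing branch shown above.

Valid in S5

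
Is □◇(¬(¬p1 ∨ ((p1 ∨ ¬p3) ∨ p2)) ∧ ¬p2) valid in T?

Tableau for the negation ¬□◇(¬(¬p1 ∨ ((p1 ∨ ¬p3) ∨ p2)) ∧ ¬p2):
1. ¬□◇(¬(¬p1 ∨ ((p1 ∨ ¬p3) ∨ p2)) ∧ ¬p2), w0
2. ¬◇(¬(¬p1 ∨ ((p1 ∨ ¬p3) ∨ p2)) ∧ ¬p2), w1
3. ¬(¬(¬p1 ∨ ((p1 ∨ ¬p3) ∨ p2)) ∧ ¬p2), w1
4. p2, w1
Accessibility: w0Rw0, w0Rw1, w1Rw1
The negation has an open branch (countermodel exists).

Invalid (countermodel exists)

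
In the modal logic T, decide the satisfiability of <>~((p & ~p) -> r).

1. <>~((p & ~p) -> r), u
2. ~((p & ~p) -> r), v
3. p & ~p, v
4. ~r, v
5. p, v
6. ~p, v
Accessibility: uRu, uRv, vRv
Branch closes: p and ~p both at v.
All branches of the tableau close; one closing branch shown above.

No, unsatisfiable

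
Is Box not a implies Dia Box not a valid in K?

Tableau for the negation not (Box not a implies Dia Box not a):
1. not (Box not a implies Dia Box not a), w0
2. Box not a, w0
3. not Dia Box not a, w0
The negation has an open branch (countermodel exists).

Invalid (countermodel exists)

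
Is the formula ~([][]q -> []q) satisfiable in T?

1. ~([][]q -> []q), u
2. [][]q, u
3. ~[]q, u
4. []q, u
5. q, u
6. ~q, v
7. []q, v
8. q, v
Accessibility: uRu, uRv, vRv
Branch closes: q and ~q both at v.
All branches of the tableau close; one closing branch shown above.

Unsatisfiable (every branch closes)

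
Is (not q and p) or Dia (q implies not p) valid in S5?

Not valid

Tableau for the negation not ((not q and p) or Dia (q implies not p)):
1. not ((not q and p) or Dia (q implies not p)), 0
2. not (not q and p), 0
3. not Dia (q implies not p), 0
4. not (q implies not p), 0
5. q, 0
6. p, 0
Accessibility: 0R0
The negation has an open branch (countermodel exists).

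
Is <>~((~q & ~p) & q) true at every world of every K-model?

Tableau for the negation ~<>~((~q & ~p) & q):
1. ~<>~((~q & ~p) & q), u
The negation has an open branch (countermodel exists).

Invalid (countermodel exists)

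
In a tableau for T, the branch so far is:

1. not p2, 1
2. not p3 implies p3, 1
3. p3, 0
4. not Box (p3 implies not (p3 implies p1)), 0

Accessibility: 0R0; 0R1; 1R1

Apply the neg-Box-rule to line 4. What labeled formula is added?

a fresh world 2 with 0R2, and not (p3 implies not (p3 implies p1)) at 2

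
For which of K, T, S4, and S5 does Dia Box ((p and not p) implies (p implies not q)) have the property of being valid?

T-tableau for the negation not Dia Box ((p and not p) implies (p implies not q)):
1. not Dia Box ((p and not p) implies (p implies not q)), w0
2. not Box ((p and not p) implies (p implies not q)), w0
3. not ((p and not p) implies (p implies not q)), w1
4. p and not p, w1
5. not (p implies not q), w1
6. p, w1
7. not p, w1
Accessibility: w0Rw0, w0Rw1, w1Rw1
Branch closes: p and not p both at w1.
Every branch closes (one shown): valid in T, hence also in S4, S5 (every theorem of T is a theorem of S4 and S5).
K-tableau for the negation not Dia Box ((p and not p) implies (p implies not q)):
1. not Dia Box ((p and not p) implies (p implies not q)), w0
Complete open branch: countermodel on a K-frame, so not valid in K.

T, S4, S5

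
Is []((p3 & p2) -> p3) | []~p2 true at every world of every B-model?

Valid

Tableau for the negation ~([]((p3 & p2) -> p3) | []~p2):
1. ~([]((p3 & p2) -> p3) | []~p2), w0
2. ~[]((p3 & p2) -> p3), w0
3. ~[]~p2, w0
4. ~((p3 & p2) -> p3), w1
5. p3 & p2, w1
6. ~p3, w1
7. p3, w1
8. p2, w1
Accessibility: w0Rw0, w0Rw1, w1Rw0, w1Rw1
Branch closes: p3 and ~p3 both at w1.
Every branch of the negation's tableau closes; the branch above is one of them.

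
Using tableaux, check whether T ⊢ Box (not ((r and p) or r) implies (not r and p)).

Not valid

Tableau for the negation not Box (not ((r and p) or r) implies (not r and p)):
1. not Box (not ((r and p) or r) implies (not r and p)), 0
2. not (not ((r and p) or r) implies (not r and p)), 1
3. not ((r and p) or r), 1
4. not (not r and p), 1
5. not (r and p), 1
6. not r, 1
7. not p, 1
Accessibility: 0R0, 0R1, 1R1
The negation has an open branch (countermodel exists).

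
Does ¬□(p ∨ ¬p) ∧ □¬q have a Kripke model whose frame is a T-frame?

1. ¬□(p ∨ ¬p) ∧ □¬q, u
2. ¬□(p ∨ ¬p), u
3. □¬q, u
4. ¬q, u
5. ¬(p ∨ ¬p), v
6. ¬p, v
7. p, v
Accessibility: uRu, uRv, vRv
Branch closes: p and ¬p both at v.
All branches of the tableau close; one closing branch shown above.

No, unsatisfiable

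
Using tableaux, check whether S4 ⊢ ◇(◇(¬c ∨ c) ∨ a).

Tableau for the negation ¬◇(◇(¬c ∨ c) ∨ a):
1. ¬◇(◇(¬c ∨ c) ∨ a), w0
2. ¬(◇(¬c ∨ c) ∨ a), w0   [¬◇-rule on 1 via w0Rw0]
3. ¬◇(¬c ∨ c), w0   [¬∨-rule on 2]
4. ¬a, w0   [¬∨-rule on 2]
5. ¬(¬c ∨ c), w0   [¬◇-rule on 3 via w0Rw0]
6. c, w0   [¬∨-rule on 5]
7. ¬c, w0   [¬∨-rule on 5]
Accessibility: w0Rw0
Branch closes: c and ¬c both at w0.
Every branch of the negation's tableau closes; the branch above is one of them.

Valid in S4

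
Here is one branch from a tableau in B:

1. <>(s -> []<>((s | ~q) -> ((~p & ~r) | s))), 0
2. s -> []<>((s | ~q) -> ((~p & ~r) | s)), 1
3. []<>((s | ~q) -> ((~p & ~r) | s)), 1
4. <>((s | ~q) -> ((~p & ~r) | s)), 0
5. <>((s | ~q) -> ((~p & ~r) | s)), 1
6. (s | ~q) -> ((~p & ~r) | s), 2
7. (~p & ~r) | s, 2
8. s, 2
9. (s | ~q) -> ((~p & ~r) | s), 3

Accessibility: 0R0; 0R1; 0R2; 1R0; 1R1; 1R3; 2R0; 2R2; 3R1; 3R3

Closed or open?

Not closed

There is no literal clash: for every atom and world, at most one sign appears.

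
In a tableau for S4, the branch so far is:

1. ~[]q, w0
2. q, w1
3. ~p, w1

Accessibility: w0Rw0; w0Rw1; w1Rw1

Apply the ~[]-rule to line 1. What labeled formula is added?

a fresh world w2 with w0Rw2, and ~q at w2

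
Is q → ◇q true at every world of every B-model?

Valid

Tableau for the negation ¬(q → ◇q):
1. ¬(q → ◇q), 0
2. q, 0   [¬→-rule on 1]
3. ¬◇q, 0   [¬→-rule on 1]
4. ¬q, 0   [¬◇-rule on 3 via 0R0]
Accessibility: 0R0
Branch closes: q and ¬q both at 0.
All branches of the negation close; one closing branch shown above.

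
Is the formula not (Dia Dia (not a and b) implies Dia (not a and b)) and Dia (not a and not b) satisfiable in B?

Satisfiable

1. not (Dia Dia (not a and b) implies Dia (not a and b)) and Dia (not a and not b), u
2. not (Dia Dia (not a and b) implies Dia (not a and b)), u
3. Dia (not a and not b), u
4. Dia Dia (not a and b), u
5. not Dia (not a and b), u
6. not (not a and b), u
7. not b, u
8. not a and not b, v
9. not a, v
10. not b, v
11. not (not a and b), v
12. Dia (not a and b), w
13. not (not a and b), w
14. not b, w
15. not a and b, x
16. not a, x
17. b, x
Accessibility: uRu, uRv, uRw, vRu, vRv, wRu, wRw, wRx, xRw, xRx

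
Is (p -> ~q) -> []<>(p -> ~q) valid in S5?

Valid

Tableau for the negation ~((p -> ~q) -> []<>(p -> ~q)):
1. ~((p -> ~q) -> []<>(p -> ~q)), u
2. p -> ~q, u
3. ~[]<>(p -> ~q), u
4. ~q, u
5. ~<>(p -> ~q), v
6. ~(p -> ~q), u
7. p, u
8. q, u
Accessibility: uRu, uRv, vRu, vRv
Branch closes: q and ~q both at u.
Every branch of the negation's tableau closes; the branch above is one of them.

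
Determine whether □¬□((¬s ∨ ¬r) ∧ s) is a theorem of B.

Invalid (countermodel exists)

Tableau for the negation ¬□¬□((¬s ∨ ¬r) ∧ s):
1. ¬□¬□((¬s ∨ ¬r) ∧ s), u
2. □((¬s ∨ ¬r) ∧ s), v   [¬□-rule on 1: fresh world v, uRv]
3. (¬s ∨ ¬r) ∧ s, u   [□-rule on 2 via vRu]
4. ¬s ∨ ¬r, u   [∧-rule on 3]
5. s, u   [∧-rule on 3]
6. (¬s ∨ ¬r) ∧ s, v   [□-rule on 2 via vRv]
7. ¬s ∨ ¬r, v   [∧-rule on 6]
8. s, v   [∧-rule on 6]
9. ¬r, u   [∨-rule on 4 (branches; this branch)]
10. ¬r, v   [∨-rule on 7 (branches; this branch)]
Accessibility: uRu, uRv, vRu, vRv
The negation has an open branch (countermodel exists).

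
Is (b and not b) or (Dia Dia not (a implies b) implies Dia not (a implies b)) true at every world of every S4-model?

Tableau for the negation not ((b and not b) or (Dia Dia not (a implies b) implies Dia not (a implies b))):
1. not ((b and not b) or (Dia Dia not (a implies b) implies Dia not (a implies b))), w0
2. not (b and not b), w0   [neg-or-rule on 1]
3. not (Dia Dia not (a implies b) implies Dia not (a implies b)), w0   [neg-or-rule on 1]
4. Dia Dia not (a implies b), w0   [neg-implies-rule on 3]
5. not Dia not (a implies b), w0   [neg-implies-rule on 3]
6. a implies b, w0   [neg-Dia-rule on 5 via w0Rw0]
7. b, w0   [neg-and-rule on 2 (branches; this branch)]
8. Dia not (a implies b), w1   [Dia-rule on 4: fresh world w1, w0Rw1]
9. a implies b, w1   [neg-Dia-rule on 5 via w0Rw1]
10. b, w1   [implies-rule on 9 (branches; this branch)]
11. not (a implies b), w2   [Dia-rule on 8: fresh world w2, w1Rw2]
12. a, w2   [neg-implies-rule on 11]
13. not b, w2   [neg-implies-rule on 11]
14. a implies b, w2   [neg-Dia-rule on 5 via w0Rw2]
15. b, w2   [implies-rule on 14 (branches; this branch)]
Accessibility: w0Rw0, w0Rw1, w0Rw2, w1Rw1, w1Rw2, w2Rw2
Branch closes: b and not b both at w2.
All branches of the negation close; one closing branch shown above.

Valid in S4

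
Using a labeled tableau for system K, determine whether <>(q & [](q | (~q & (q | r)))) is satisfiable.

Satisfiable

1. <>(q & [](q | (~q & (q | r)))), u
2. q & [](q | (~q & (q | r))), v   [<>-rule on 1: fresh world v, uRv]
3. q, v   [&-rule on 2]
4. [](q | (~q & (q | r))), v   [&-rule on 2]
Accessibility: uRv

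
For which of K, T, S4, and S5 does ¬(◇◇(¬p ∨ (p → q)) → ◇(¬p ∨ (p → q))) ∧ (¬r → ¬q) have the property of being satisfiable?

K, T

T-tableau for the formula:
1. ¬(◇◇(¬p ∨ (p → q)) → ◇(¬p ∨ (p → q))) ∧ (¬r → ¬q), 0
2. ¬(◇◇(¬p ∨ (p → q)) → ◇(¬p ∨ (p → q))), 0
3. ¬r → ¬q, 0
4. ◇◇(¬p ∨ (p → q)), 0
5. ¬◇(¬p ∨ (p → q)), 0
6. ¬(¬p ∨ (p → q)), 0
7. p, 0
8. ¬(p → q), 0
9. ¬q, 0
10. ◇(¬p ∨ (p → q)), 1
11. ¬(¬p ∨ (p → q)), 1
12. p, 1
13. ¬(p → q), 1
14. ¬q, 1
15. ¬p ∨ (p → q), 2
16. p → q, 2
17. q, 2
Accessibility: 0R0, 0R1, 1R1, 1R2, 2R2
Complete open branch: satisfiable in T, hence also in K (this T-model is also a K-model).
S4-tableau for the formula:
1. ¬(◇◇(¬p ∨ (p → q)) → ◇(¬p ∨ (p → q))) ∧ (¬r → ¬q), 0
2. ¬(◇◇(¬p ∨ (p → q)) → ◇(¬p ∨ (p → q))), 0
3. ¬r → ¬q, 0
4. ◇◇(¬p ∨ (p → q)), 0
5. ¬◇(¬p ∨ (p → q)), 0
6. ¬(¬p ∨ (p → q)), 0
7. p, 0
8. ¬(p → q), 0
9. ¬q, 0
10. ◇(¬p ∨ (p → q)), 1
11. ¬(¬p ∨ (p → q)), 1
12. p, 1
13. ¬(p → q), 1
14. ¬q, 1
15. ¬p ∨ (p → q), 2
16. ¬(¬p ∨ (p → q)), 2
17. p, 2
18. ¬(p → q), 2
19. ¬q, 2
20. p → q, 2
21. q, 2
Accessibility: 0R0, 0R1, 0R2, 1R1, 1R2, 2R2
Branch closes: q and ¬q both at 2.
Every branch closes (one shown): unsatisfiable in S4, hence also in S5 (every S5-frame is an S4-frame).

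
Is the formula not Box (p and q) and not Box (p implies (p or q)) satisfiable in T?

1. not Box (p and q) and not Box (p implies (p or q)), w0
2. not Box (p and q), w0
3. not Box (p implies (p or q)), w0
4. not (p and q), w1
5. not q, w1
6. not (p implies (p or q)), w2
7. p, w2
8. not (p or q), w2
9. not p, w2
10. not q, w2
Accessibility: w0Rw0, w0Rw1, w0Rw2, w1Rw1, w2Rw2
Branch closes: p and not p both at w2.
All branches of the tableau close; one closing branch shown above.

No, unsatisfiable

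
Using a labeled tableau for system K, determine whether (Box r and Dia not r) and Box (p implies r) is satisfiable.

No, unsatisfiable

1. (Box r and Dia not r) and Box (p implies r), u
2. Box r and Dia not r, u
3. Box (p implies r), u
4. Box r, u
5. Dia not r, u
6. not r, v
7. p implies r, v
8. r, v
Accessibility: uRv
Branch closes: r and not r both at v.
Every branch closes; the branch above is one of them.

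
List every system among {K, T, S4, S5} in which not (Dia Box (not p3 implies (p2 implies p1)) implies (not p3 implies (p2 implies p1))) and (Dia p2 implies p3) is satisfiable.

T-tableau for the formula:
1. not (Dia Box (not p3 implies (p2 implies p1)) implies (not p3 implies (p2 implies p1))) and (Dia p2 implies p3), u
2. not (Dia Box (not p3 implies (p2 implies p1)) implies (not p3 implies (p2 implies p1))), u
3. Dia p2 implies p3, u
4. Dia Box (not p3 implies (p2 implies p1)), u
5. not (not p3 implies (p2 implies p1)), u
6. not p3, u
7. not (p2 implies p1), u
8. p2, u
9. not p1, u
10. not Dia p2, u
11. not p2, u
Accessibility: uRu
Branch closes: p2 and not p2 both at u.
Every branch closes (one shown): unsatisfiable in T, hence also in S4, S5 (every S4/S5-frame is a T-frame).
K-tableau for the formula:
1. not (Dia Box (not p3 implies (p2 implies p1)) implies (not p3 implies (p2 implies p1))) and (Dia p2 implies p3), u
2. not (Dia Box (not p3 implies (p2 implies p1)) implies (not p3 implies (p2 implies p1))), u
3. Dia p2 implies p3, u
4. Dia Box (not p3 implies (p2 implies p1)), u
5. not (not p3 implies (p2 implies p1)), u
6. not p3, u
7. not (p2 implies p1), u
8. p2, u
9. not p1, u
10. not Dia p2, u
11. Box (not p3 implies (p2 implies p1)), v
12. not p2, v
Accessibility: uRv
Complete open branch: satisfiable in K.

K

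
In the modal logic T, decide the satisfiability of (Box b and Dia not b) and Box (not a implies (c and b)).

Unsatisfiable (every branch closes)

1. (Box b and Dia not b) and Box (not a implies (c and b)), w0
2. Box b and Dia not b, w0
3. Box (not a implies (c and b)), w0
4. Box b, w0
5. Dia not b, w0
6. not a implies (c and b), w0
7. b, w0
8. c and b, w0
9. c, w0
10. not b, w1
11. not a implies (c and b), w1
12. b, w1
Accessibility: w0Rw0, w0Rw1, w1Rw1
Branch closes: b and not b both at w1.
Every branch closes; the branch above is one of them.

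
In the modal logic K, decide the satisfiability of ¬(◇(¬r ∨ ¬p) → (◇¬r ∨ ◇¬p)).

1. ¬(◇(¬r ∨ ¬p) → (◇¬r ∨ ◇¬p)), 0
2. ◇(¬r ∨ ¬p), 0
3. ¬(◇¬r ∨ ◇¬p), 0
4. ¬◇¬r, 0
5. ¬◇¬p, 0
6. ¬r ∨ ¬p, 1
7. r, 1
8. p, 1
9. ¬p, 1
Accessibility: 0R1
Branch closes: p and ¬p both at 1.
Every branch closes; the branch above is one of them.

No, unsatisfiable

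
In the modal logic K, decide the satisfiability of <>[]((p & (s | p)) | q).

1. <>[]((p & (s | p)) | q), w0
2. []((p & (s | p)) | q), w1
Accessibility: w0Rw1

Yes, satisfiable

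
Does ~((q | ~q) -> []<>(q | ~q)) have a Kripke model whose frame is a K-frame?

Satisfiable (open branch found)

1. ~((q | ~q) -> []<>(q | ~q)), 0
2. q | ~q, 0
3. ~[]<>(q | ~q), 0
4. ~q, 0
5. ~<>(q | ~q), 1
Accessibility: 0R1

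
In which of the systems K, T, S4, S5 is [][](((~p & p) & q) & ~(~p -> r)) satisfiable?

T-tableau for the formula:
1. [][](((~p & p) & q) & ~(~p -> r)), u
2. [](((~p & p) & q) & ~(~p -> r)), u
3. ((~p & p) & q) & ~(~p -> r), u
4. (~p & p) & q, u
5. ~(~p -> r), u
6. ~p & p, u
7. q, u
8. ~p, u
9. ~r, u
10. p, u
Accessibility: uRu
Branch closes: p and ~p both at u.
Every branch closes (one shown): unsatisfiable in T, hence also in S4, S5 (every S4/S5-frame is a T-frame).
K-tableau for the formula:
1. [][](((~p & p) & q) & ~(~p -> r)), u
Complete open branch: satisfiable in K.

K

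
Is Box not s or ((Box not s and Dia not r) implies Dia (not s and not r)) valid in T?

Yes, valid

Tableau for the negation not (Box not s or ((Box not s and Dia not r) implies Dia (not s and not r))):
1. not (Box not s or ((Box not s and Dia not r) implies Dia (not s and not r))), u
2. not Box not s, u
3. not ((Box not s and Dia not r) implies Dia (not s and not r)), u
4. Box not s and Dia not r, u
5. not Dia (not s and not r), u
6. Box not s, u
7. Dia not r, u
8. not (not s and not r), u
9. not s, u
10. r, u
11. s, v
12. not (not s and not r), v
13. not s, v
Accessibility: uRu, uRv, vRv
Branch closes: s and not s both at v.
All branches of the negation close; one closing branch shown above.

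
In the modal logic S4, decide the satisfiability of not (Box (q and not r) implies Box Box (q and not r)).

1. not (Box (q and not r) implies Box Box (q and not r)), u
2. Box (q and not r), u   [neg-implies-rule on 1]
3. not Box Box (q and not r), u   [neg-implies-rule on 1]
4. q and not r, u   [Box-rule on 2 via uRu]
5. q, u   [and-rule on 4]
6. not r, u   [and-rule on 4]
7. not Box (q and not r), v   [neg-Box-rule on 3: fresh world v, uRv]
8. q and not r, v   [Box-rule on 2 via uRv]
9. q, v   [and-rule on 8]
10. not r, v   [and-rule on 8]
11. not (q and not r), w   [neg-Box-rule on 7: fresh world w, vRw]
12. q and not r, w   [Box-rule on 2 via uRw]
13. q, w   [and-rule on 12]
14. not r, w   [and-rule on 12]
15. r, w   [neg-and-rule on 11 (branches; this branch)]
Accessibility: uRu, uRv, uRw, vRv, vRw, wRw
Branch closes: r and not r both at w.
Every branch closes; the branch above is one of them.

No, unsatisfiable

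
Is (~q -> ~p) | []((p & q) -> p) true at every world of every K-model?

Tableau for the negation ~((~q -> ~p) | []((p & q) -> p)):
1. ~((~q -> ~p) | []((p & q) -> p)), u
2. ~(~q -> ~p), u
3. ~[]((p & q) -> p), u
4. ~q, u
5. p, u
6. ~((p & q) -> p), v
7. p & q, v
8. ~p, v
9. p, v
10. q, v
Accessibility: uRv
Branch closes: p and ~p both at v.
All branches of the negation close; one closing branch shown above.

Valid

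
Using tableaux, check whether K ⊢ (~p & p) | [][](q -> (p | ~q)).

No, not valid

Tableau for the negation ~((~p & p) | [][](q -> (p | ~q))):
1. ~((~p & p) | [][](q -> (p | ~q))), 0
2. ~(~p & p), 0
3. ~[][](q -> (p | ~q)), 0
4. ~p, 0
5. ~[](q -> (p | ~q)), 1
6. ~(q -> (p | ~q)), 2
7. q, 2
8. ~(p | ~q), 2
9. ~p, 2
Accessibility: 0R1, 1R2
The negation has an open branch (countermodel exists).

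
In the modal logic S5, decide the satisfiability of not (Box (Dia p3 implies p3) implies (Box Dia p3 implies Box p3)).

1. not (Box (Dia p3 implies p3) implies (Box Dia p3 implies Box p3)), w0
2. Box (Dia p3 implies p3), w0   [neg-implies-rule on 1]
3. not (Box Dia p3 implies Box p3), w0   [neg-implies-rule on 1]
4. Box Dia p3, w0   [neg-implies-rule on 3]
5. not Box p3, w0   [neg-implies-rule on 3]
6. Dia p3 implies p3, w0   [Box-rule on 2 via w0Rw0]
7. Dia p3, w0   [Box-rule on 4 via w0Rw0]
8. not Dia p3, w0   [implies-rule on 6 (branches; this branch)]
9. not p3, w0   [neg-Dia-rule on 8 via w0Rw0]
10. not p3, w1   [neg-Box-rule on 5: fresh world w1, w0Rw1]
11. Dia p3 implies p3, w1   [Box-rule on 2 via w0Rw1]
12. Dia p3, w1   [Box-rule on 4 via w0Rw1]
13. not Dia p3, w1   [implies-rule on 11 (branches; this branch)]
14. p3, w2   [Dia-rule on 7: fresh world w2, w0Rw2]
15. Dia p3 implies p3, w2   [Box-rule on 2 via w0Rw2]
16. Dia p3, w2   [Box-rule on 4 via w0Rw2]
17. not p3, w2   [neg-Dia-rule on 8 via w0Rw2]
Accessibility: w0Rw0, w0Rw1, w0Rw2, w1Rw0, w1Rw1, w1Rw2, w2Rw0, w2Rw1, w2Rw2
Branch closes: p3 and not p3 both at w2.
All branches of the tableau close; one closing branch shown above.

Unsatisfiable (every branch closes)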